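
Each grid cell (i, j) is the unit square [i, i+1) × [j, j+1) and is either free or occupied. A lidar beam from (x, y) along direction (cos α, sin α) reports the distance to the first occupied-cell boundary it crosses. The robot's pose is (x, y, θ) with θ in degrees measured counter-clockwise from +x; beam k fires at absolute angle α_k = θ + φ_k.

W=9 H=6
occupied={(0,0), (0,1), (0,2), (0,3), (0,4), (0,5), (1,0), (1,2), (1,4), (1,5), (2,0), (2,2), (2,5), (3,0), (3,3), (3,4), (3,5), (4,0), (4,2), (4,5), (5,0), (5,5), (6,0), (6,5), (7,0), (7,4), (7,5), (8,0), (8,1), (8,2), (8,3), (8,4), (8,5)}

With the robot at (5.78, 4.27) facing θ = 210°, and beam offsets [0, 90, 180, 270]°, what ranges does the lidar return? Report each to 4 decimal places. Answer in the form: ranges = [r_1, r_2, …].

beam 1: φ=0°, α=210°
  cosα=-0.8660 sinα=-0.5000 | (5,4) | tMaxX 0.9007 tMaxY 0.5400 | tΔX 1.1547 tΔY 2.0000
    t=0.5400 [y] (5,3)
    t=0.9007 [x] (4,3)
    t=2.0554 [x] (3,3) — stop
  → r_1 = 2.0554
beam 2: φ=90°, α=300°
  cosα=0.5000 sinα=-0.8660 | (5,4) | tMaxX 0.4400 tMaxY 0.3118 | tΔX 2.0000 tΔY 1.1547
    t=0.3118 [y] (5,3)
    t=0.4400 [x] (6,3)
    t=1.4665 [y] (6,2)
    t=2.4400 [x] (7,2)
    t=2.6212 [y] (7,1)
    t=3.7759 [y] (7,0) — stop
  → r_2 = 3.7759
beam 3: φ=180°, α=30°
  cosα=0.8660 sinα=0.5000 | (5,4) | tMaxX 0.2540 tMaxY 1.4600 | tΔX 1.1547 tΔY 2.0000
    t=0.2540 [x] (6,4)
    t=1.4087 [x] (7,4) — stop
  → r_3 = 1.4087
beam 4: φ=270°, α=120°
  cosα=-0.5000 sinα=0.8660 | (5,4) | tMaxX 1.5600 tMaxY 0.8429 | tΔX 2.0000 tΔY 1.1547
    t=0.8429 [y] (5,5) — stop
  → r_4 = 0.8429

ranges = [2.0554, 3.7759, 1.4087, 0.8429]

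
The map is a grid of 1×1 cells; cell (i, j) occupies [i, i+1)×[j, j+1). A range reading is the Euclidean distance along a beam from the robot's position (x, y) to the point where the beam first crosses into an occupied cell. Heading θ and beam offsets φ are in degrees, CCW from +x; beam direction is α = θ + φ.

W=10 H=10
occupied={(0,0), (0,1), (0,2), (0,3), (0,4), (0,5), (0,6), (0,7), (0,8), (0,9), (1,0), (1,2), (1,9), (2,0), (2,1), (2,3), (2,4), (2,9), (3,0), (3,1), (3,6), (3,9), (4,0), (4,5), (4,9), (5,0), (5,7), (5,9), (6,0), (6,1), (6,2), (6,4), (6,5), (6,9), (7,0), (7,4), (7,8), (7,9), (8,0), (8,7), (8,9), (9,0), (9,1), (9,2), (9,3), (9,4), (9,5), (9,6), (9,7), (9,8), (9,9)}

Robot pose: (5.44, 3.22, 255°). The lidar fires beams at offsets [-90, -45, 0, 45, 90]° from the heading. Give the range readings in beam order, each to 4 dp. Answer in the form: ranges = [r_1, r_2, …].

beam 1: φ=-90°, α=165°
  cosα=-0.9659 sinα=0.2588 | (5,3) | tMaxX 0.4555 tMaxY 3.0137 | tΔX 1.0353 tΔY 3.8637
    t=0.4555 [x] (4,3)
    t=1.4908 [x] (3,3)
    t=2.5261 [x] (2,3) — stop
  → r_1 = 2.5261
beam 2: φ=-45°, α=210°
  cosα=-0.8660 sinα=-0.5000 | (5,3) | tMaxX 0.5081 tMaxY 0.4400 | tΔX 1.1547 tΔY 2.0000
    t=0.4400 [y] (5,2)
    t=0.5081 [x] (4,2)
    t=1.6628 [x] (3,2)
    t=2.4400 [y] (3,1) — stop
  → r_2 = 2.4400
beam 3: φ=0°, α=255°
  cosα=-0.2588 sinα=-0.9659 | (5,3) | tMaxX 1.7000 tMaxY 0.2278 | tΔX 3.8637 tΔY 1.0353
    t=0.2278 [y] (5,2)
    t=1.2630 [y] (5,1)
    t=1.7000 [x] (4,1)
    t=2.2983 [y] (4,0) — stop
  → r_3 = 2.2983
beam 4: φ=45°, α=300°
  cosα=0.5000 sinα=-0.8660 | (5,3) | tMaxX 1.1200 tMaxY 0.2540 | tΔX 2.0000 tΔY 1.1547
    t=0.2540 [y] (5,2)
    t=1.1200 [x] (6,2) — stop
  → r_4 = 1.1200
beam 5: φ=90°, α=345°
  cosα=0.9659 sinα=-0.2588 | (5,3) | tMaxX 0.5798 tMaxY 0.8500 | tΔX 1.0353 tΔY 3.8637
    t=0.5798 [x] (6,3)
    t=0.8500 [y] (6,2) — stop
  → r_5 = 0.8500

ranges = [2.5261, 2.4400, 2.2983, 1.1200, 0.8500]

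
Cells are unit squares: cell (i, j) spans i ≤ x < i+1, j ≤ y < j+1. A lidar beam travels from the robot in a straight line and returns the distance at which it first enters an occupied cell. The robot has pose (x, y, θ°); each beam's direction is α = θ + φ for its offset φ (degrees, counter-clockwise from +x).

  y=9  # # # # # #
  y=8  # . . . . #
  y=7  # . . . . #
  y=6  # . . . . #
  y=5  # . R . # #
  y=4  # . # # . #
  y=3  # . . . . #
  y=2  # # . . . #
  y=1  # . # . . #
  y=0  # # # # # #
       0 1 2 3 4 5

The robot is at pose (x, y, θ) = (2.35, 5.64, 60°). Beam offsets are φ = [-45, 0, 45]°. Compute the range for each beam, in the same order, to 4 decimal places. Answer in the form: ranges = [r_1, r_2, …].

beam 1: φ=-45°, α=15°
  cosα=0.9659 sinα=0.2588 | (2,5) | tMaxX 0.6729 tMaxY 1.3909 | tΔX 1.0353 tΔY 3.8637
    t=0.6729 [x] (3,5)
    t=1.3909 [y] (3,6)
    t=1.7082 [x] (4,6)
    t=2.7435 [x] (5,6) — stop
  → r_1 = 2.7435
beam 2: φ=0°, α=60°
  cosα=0.5000 sinα=0.8660 | (2,5) | tMaxX 1.3000 tMaxY 0.4157 | tΔX 2.0000 tΔY 1.1547
    t=0.4157 [y] (2,6)
    t=1.3000 [x] (3,6)
    t=1.5704 [y] (3,7)
    t=2.7251 [y] (3,8)
    t=3.3000 [x] (4,8)
    t=3.8798 [y] (4,9) — stop
  → r_2 = 3.8798
beam 3: φ=45°, α=105°
  cosα=-0.2588 sinα=0.9659 | (2,5) | tMaxX 1.3523 tMaxY 0.3727 | tΔX 3.8637 tΔY 1.0353
    t=0.3727 [y] (2,6)
    t=1.3523 [x] (1,6)
    t=1.4080 [y] (1,7)
    t=2.4433 [y] (1,8)
    t=3.4785 [y] (1,9) — stop
  → r_3 = 3.4785

ranges = [2.7435, 3.8798, 3.4785]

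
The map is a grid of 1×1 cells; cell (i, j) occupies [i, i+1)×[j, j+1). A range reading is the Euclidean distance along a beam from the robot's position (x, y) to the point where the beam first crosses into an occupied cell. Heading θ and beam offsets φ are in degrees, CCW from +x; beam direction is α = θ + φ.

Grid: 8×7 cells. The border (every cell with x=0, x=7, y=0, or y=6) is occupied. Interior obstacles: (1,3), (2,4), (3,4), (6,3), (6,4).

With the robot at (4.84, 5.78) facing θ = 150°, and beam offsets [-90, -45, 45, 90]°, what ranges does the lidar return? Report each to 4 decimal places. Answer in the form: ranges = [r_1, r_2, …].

ranges = [0.2540, 0.2278, 3.9755, 1.6800]

beam 1: φ=-90°, α=60°
  dir = (cos 60°, sin 60°) = (0.5000, 0.8660); from cell (4,5)
  next x-line at t=0.3200, next y-line at t=0.2540; Δt_x=2.0000, Δt_y=1.1547
    y: enter (4,6) at t=0.2540 ← occupied
  → r_1 = 0.2540
beam 2: φ=-45°, α=105°
  dir = (cos 105°, sin 105°) = (-0.2588, 0.9659); from cell (4,5)
  next x-line at t=3.2455, next y-line at t=0.2278; Δt_x=3.8637, Δt_y=1.0353
    y: enter (4,6) at t=0.2278 ← occupied
  → r_2 = 0.2278
beam 3: φ=45°, α=195°
  dir = (cos 195°, sin 195°) = (-0.9659, -0.2588); from cell (4,5)
  next x-line at t=0.8696, next y-line at t=3.0137; Δt_x=1.0353, Δt_y=3.8637
    x: enter (3,5) at t=0.8696
    x: enter (2,5) at t=1.9049
    x: enter (1,5) at t=2.9402
    y: enter (1,4) at t=3.0137
    x: enter (0,4) at t=3.9755 ← occupied
  → r_3 = 3.9755
beam 4: φ=90°, α=240°
  dir = (cos 240°, sin 240°) = (-0.5000, -0.8660); from cell (4,5)
  next x-line at t=1.6800, next y-line at t=0.9007; Δt_x=2.0000, Δt_y=1.1547
    y: enter (4,4) at t=0.9007
    x: enter (3,4) at t=1.6800 ← occupied
  → r_4 = 1.6800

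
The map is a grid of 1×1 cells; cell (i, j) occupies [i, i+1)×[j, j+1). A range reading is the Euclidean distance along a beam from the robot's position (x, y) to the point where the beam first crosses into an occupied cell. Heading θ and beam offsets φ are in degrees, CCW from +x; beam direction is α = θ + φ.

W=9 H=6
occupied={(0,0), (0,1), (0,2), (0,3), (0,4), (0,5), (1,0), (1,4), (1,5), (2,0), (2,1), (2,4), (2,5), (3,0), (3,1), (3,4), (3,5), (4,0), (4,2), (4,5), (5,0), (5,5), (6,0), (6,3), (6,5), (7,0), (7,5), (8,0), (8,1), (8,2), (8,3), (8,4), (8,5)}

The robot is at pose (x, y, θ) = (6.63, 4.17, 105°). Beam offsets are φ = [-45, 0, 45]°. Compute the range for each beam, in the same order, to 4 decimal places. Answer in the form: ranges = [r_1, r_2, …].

beam 1: φ=-45°, α=60°
  direction (0.5000, 0.8660); cell (6,4); t to first gridline: x 0.7400, y 0.9584 (then +2.0000 / +1.1547)
    (7,4) via x @ 0.7400
    (7,5) via y @ 0.9584  # hit
  → r_1 = 0.9584
beam 2: φ=0°, α=105°
  direction (-0.2588, 0.9659); cell (6,4); t to first gridline: x 2.4341, y 0.8593 (then +3.8637 / +1.0353)
    (6,5) via y @ 0.8593  # hit
  → r_2 = 0.8593
beam 3: φ=45°, α=150°
  direction (-0.8660, 0.5000); cell (6,4); t to first gridline: x 0.7275, y 1.6600 (then +1.1547 / +2.0000)
    (5,4) via x @ 0.7275
    (5,5) via y @ 1.6600  # hit
  → r_3 = 1.6600

ranges = [0.9584, 0.8593, 1.6600]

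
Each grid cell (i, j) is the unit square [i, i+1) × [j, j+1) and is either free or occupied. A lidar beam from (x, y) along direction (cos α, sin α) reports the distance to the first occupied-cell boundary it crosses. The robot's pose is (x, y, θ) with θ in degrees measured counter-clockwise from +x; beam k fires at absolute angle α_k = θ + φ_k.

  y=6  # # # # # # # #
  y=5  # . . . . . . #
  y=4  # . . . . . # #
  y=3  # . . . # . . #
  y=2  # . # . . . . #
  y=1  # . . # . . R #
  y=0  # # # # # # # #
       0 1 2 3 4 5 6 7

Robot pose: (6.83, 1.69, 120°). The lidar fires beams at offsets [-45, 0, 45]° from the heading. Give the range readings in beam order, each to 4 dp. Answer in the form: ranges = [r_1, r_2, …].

beam 1: φ=-45°, α=75°
  direction (0.2588, 0.9659); cell (6,1); t to first gridline: x 0.6568, y 0.3209 (then +3.8637 / +1.0353)
    (6,2) via y @ 0.3209
    (7,2) via x @ 0.6568  # hit
  → r_1 = 0.6568
beam 2: φ=0°, α=120°
  direction (-0.5000, 0.8660); cell (6,1); t to first gridline: x 1.6600, y 0.3580 (then +2.0000 / +1.1547)
    (6,2) via y @ 0.3580
    (6,3) via y @ 1.5127
    (5,3) via x @ 1.6600
    (5,4) via y @ 2.6674
    (4,4) via x @ 3.6600
    (4,5) via y @ 3.8221
    (4,6) via y @ 4.9768  # hit
  → r_2 = 4.9768
beam 3: φ=45°, α=165°
  direction (-0.9659, 0.2588); cell (6,1); t to first gridline: x 0.8593, y 1.1977 (then +1.0353 / +3.8637)
    (5,1) via x @ 0.8593
    (5,2) via y @ 1.1977
    (4,2) via x @ 1.8946
    (3,2) via x @ 2.9298
    (2,2) via x @ 3.9651  # hit
  → r_3 = 3.9651

ranges = [0.6568, 4.9768, 3.9651]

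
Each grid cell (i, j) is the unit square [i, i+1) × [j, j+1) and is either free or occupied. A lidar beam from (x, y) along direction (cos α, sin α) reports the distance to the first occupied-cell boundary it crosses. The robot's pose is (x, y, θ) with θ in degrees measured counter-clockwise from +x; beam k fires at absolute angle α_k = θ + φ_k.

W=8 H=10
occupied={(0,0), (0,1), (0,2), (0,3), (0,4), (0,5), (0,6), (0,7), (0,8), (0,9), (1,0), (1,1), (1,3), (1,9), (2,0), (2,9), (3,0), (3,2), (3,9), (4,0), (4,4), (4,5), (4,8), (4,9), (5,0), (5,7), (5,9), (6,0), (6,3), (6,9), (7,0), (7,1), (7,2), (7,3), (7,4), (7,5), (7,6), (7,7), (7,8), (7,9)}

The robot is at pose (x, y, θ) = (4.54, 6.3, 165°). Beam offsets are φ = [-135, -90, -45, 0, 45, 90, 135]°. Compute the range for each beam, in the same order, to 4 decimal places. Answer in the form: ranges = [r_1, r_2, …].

ranges = [1.4000, 1.7600, 3.1177, 3.6649, 0.6000, 0.3106, 0.3464]

beam 1: φ=-135°, α=30°
  d=(0.8660,0.5000)  start (4,6)  tX=0.5312 tY=1.4000  stride 1/|dx|=1.1547 1/|dy|=2.0000
    cross x-line → (5,6), t=0.5312
    cross y-line → (5,7), t=1.4000 (wall)
  → r_1 = 1.4000
beam 2: φ=-90°, α=75°
  d=(0.2588,0.9659)  start (4,6)  tX=1.7773 tY=0.7247  stride 1/|dx|=3.8637 1/|dy|=1.0353
    cross y-line → (4,7), t=0.7247
    cross y-line → (4,8), t=1.7600 (wall)
  → r_2 = 1.7600
beam 3: φ=-45°, α=120°
  d=(-0.5000,0.8660)  start (4,6)  tX=1.0800 tY=0.8083  stride 1/|dx|=2.0000 1/|dy|=1.1547
    cross y-line → (4,7), t=0.8083
    cross x-line → (3,7), t=1.0800
    cross y-line → (3,8), t=1.9630
    cross x-line → (2,8), t=3.0800
    cross y-line → (2,9), t=3.1177 (wall)
  → r_3 = 3.1177
beam 4: φ=0°, α=165°
  d=(-0.9659,0.2588)  start (4,6)  tX=0.5590 tY=2.7046  stride 1/|dx|=1.0353 1/|dy|=3.8637
    cross x-line → (3,6), t=0.5590
    cross x-line → (2,6), t=1.5943
    cross x-line → (1,6), t=2.6296
    cross y-line → (1,7), t=2.7046
    cross x-line → (0,7), t=3.6649 (wall)
  → r_4 = 3.6649
beam 5: φ=45°, α=210°
  d=(-0.8660,-0.5000)  start (4,6)  tX=0.6235 tY=0.6000  stride 1/|dx|=1.1547 1/|dy|=2.0000
    cross y-line → (4,5), t=0.6000 (wall)
  → r_5 = 0.6000
beam 6: φ=90°, α=255°
  d=(-0.2588,-0.9659)  start (4,6)  tX=2.0864 tY=0.3106  stride 1/|dx|=3.8637 1/|dy|=1.0353
    cross y-line → (4,5), t=0.3106 (wall)
  → r_6 = 0.3106
beam 7: φ=135°, α=300°
  d=(0.5000,-0.8660)  start (4,6)  tX=0.9200 tY=0.3464  stride 1/|dx|=2.0000 1/|dy|=1.1547
    cross y-line → (4,5), t=0.3464 (wall)
  → r_7 = 0.3464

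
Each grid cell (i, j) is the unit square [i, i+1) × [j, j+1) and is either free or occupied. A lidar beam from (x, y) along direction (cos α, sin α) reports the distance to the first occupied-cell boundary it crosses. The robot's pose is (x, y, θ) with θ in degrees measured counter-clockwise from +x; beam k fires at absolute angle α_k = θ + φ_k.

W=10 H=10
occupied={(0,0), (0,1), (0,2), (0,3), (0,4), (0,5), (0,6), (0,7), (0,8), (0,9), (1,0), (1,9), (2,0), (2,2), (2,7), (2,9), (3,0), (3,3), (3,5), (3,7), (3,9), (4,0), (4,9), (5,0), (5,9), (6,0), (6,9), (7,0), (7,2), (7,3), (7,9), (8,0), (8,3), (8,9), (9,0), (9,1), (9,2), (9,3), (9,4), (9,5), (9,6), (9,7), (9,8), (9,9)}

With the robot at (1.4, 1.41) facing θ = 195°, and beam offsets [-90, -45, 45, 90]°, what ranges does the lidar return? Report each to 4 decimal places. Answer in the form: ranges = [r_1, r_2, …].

beam 1: φ=-90°, α=105°
  d=(-0.2588,0.9659)  start (1,1)  tX=1.5455 tY=0.6108  stride 1/|dx|=3.8637 1/|dy|=1.0353
    cross y-line → (1,2), t=0.6108
    cross x-line → (0,2), t=1.5455 (wall)
  → r_1 = 1.5455
beam 2: φ=-45°, α=150°
  d=(-0.8660,0.5000)  start (1,1)  tX=0.4619 tY=1.1800  stride 1/|dx|=1.1547 1/|dy|=2.0000
    cross x-line → (0,1), t=0.4619 (wall)
  → r_2 = 0.4619
beam 3: φ=45°, α=240°
  d=(-0.5000,-0.8660)  start (1,1)  tX=0.8000 tY=0.4734  stride 1/|dx|=2.0000 1/|dy|=1.1547
    cross y-line → (1,0), t=0.4734 (wall)
  → r_3 = 0.4734
beam 4: φ=90°, α=285°
  d=(0.2588,-0.9659)  start (1,1)  tX=2.3182 tY=0.4245  stride 1/|dx|=3.8637 1/|dy|=1.0353
    cross y-line → (1,0), t=0.4245 (wall)
  → r_4 = 0.4245

ranges = [1.5455, 0.4619, 0.4734, 0.4245]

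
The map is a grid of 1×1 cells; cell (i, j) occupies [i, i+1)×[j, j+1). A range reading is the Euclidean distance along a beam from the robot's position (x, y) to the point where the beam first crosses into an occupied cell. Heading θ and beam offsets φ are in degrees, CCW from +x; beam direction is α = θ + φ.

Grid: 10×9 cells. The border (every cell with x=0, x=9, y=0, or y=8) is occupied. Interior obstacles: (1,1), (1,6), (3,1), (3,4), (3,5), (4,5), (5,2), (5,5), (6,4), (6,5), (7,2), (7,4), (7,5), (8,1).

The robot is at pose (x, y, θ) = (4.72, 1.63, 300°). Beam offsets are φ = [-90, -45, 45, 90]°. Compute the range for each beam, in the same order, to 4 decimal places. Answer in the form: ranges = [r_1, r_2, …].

beam 1: φ=-90°, α=210°
  d=(-0.8660,-0.5000)  start (4,1)  tX=0.8314 tY=1.2600  stride 1/|dx|=1.1547 1/|dy|=2.0000
    cross x-line → (3,1), t=0.8314 (wall)
  → r_1 = 0.8314
beam 2: φ=-45°, α=255°
  d=(-0.2588,-0.9659)  start (4,1)  tX=2.7819 tY=0.6522  stride 1/|dx|=3.8637 1/|dy|=1.0353
    cross y-line → (4,0), t=0.6522 (wall)
  → r_2 = 0.6522
beam 3: φ=45°, α=345°
  d=(0.9659,-0.2588)  start (4,1)  tX=0.2899 tY=2.4341  stride 1/|dx|=1.0353 1/|dy|=3.8637
    cross x-line → (5,1), t=0.2899
    cross x-line → (6,1), t=1.3252
    cross x-line → (7,1), t=2.3604
    cross y-line → (7,0), t=2.4341 (wall)
  → r_3 = 2.4341
beam 4: φ=90°, α=30°
  d=(0.8660,0.5000)  start (4,1)  tX=0.3233 tY=0.7400  stride 1/|dx|=1.1547 1/|dy|=2.0000
    cross x-line → (5,1), t=0.3233
    cross y-line → (5,2), t=0.7400 (wall)
  → r_4 = 0.7400

ranges = [0.8314, 0.6522, 2.4341, 0.7400]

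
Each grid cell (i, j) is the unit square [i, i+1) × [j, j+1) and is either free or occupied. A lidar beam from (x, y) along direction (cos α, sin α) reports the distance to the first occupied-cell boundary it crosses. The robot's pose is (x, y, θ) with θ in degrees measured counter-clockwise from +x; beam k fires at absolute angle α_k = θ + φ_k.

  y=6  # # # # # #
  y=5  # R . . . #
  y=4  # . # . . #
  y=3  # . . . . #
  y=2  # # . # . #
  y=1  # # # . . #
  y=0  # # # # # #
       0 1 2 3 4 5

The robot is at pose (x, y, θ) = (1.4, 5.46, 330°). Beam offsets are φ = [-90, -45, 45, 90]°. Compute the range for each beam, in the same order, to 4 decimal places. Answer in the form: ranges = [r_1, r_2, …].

beam 1: φ=-90°, α=240°
  d=(-0.5000,-0.8660)  start (1,5)  tX=0.8000 tY=0.5312  stride 1/|dx|=2.0000 1/|dy|=1.1547
    cross y-line → (1,4), t=0.5312
    cross x-line → (0,4), t=0.8000 (wall)
  → r_1 = 0.8000
beam 2: φ=-45°, α=285°
  d=(0.2588,-0.9659)  start (1,5)  tX=2.3182 tY=0.4762  stride 1/|dx|=3.8637 1/|dy|=1.0353
    cross y-line → (1,4), t=0.4762
    cross y-line → (1,3), t=1.5115
    cross x-line → (2,3), t=2.3182
    cross y-line → (2,2), t=2.5468
    cross y-line → (2,1), t=3.5821 (wall)
  → r_2 = 3.5821
beam 3: φ=45°, α=15°
  d=(0.9659,0.2588)  start (1,5)  tX=0.6212 tY=2.0864  stride 1/|dx|=1.0353 1/|dy|=3.8637
    cross x-line → (2,5), t=0.6212
    cross x-line → (3,5), t=1.6564
    cross y-line → (3,6), t=2.0864 (wall)
  → r_3 = 2.0864
beam 4: φ=90°, α=60°
  d=(0.5000,0.8660)  start (1,5)  tX=1.2000 tY=0.6235  stride 1/|dx|=2.0000 1/|dy|=1.1547
    cross y-line → (1,6), t=0.6235 (wall)
  → r_4 = 0.6235

ranges = [0.8000, 3.5821, 2.0864, 0.6235]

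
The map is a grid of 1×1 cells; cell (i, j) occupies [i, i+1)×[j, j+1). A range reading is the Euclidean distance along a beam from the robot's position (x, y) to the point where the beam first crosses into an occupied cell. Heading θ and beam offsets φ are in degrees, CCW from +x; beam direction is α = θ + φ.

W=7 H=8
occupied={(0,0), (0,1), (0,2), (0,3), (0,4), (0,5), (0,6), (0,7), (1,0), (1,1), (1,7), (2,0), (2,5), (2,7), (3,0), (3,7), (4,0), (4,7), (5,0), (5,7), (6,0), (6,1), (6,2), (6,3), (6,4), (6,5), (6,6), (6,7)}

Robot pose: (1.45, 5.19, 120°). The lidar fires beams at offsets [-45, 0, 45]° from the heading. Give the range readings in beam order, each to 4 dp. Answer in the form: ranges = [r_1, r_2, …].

ranges = [1.8738, 0.9000, 0.4659]

beam 1: φ=-45°, α=75°
  cosα=0.2588 sinα=0.9659 | (1,5) | tMaxX 2.1250 tMaxY 0.8386 | tΔX 3.8637 tΔY 1.0353
    t=0.8386 [y] (1,6)
    t=1.8738 [y] (1,7) — stop
  → r_1 = 1.8738
beam 2: φ=0°, α=120°
  cosα=-0.5000 sinα=0.8660 | (1,5) | tMaxX 0.9000 tMaxY 0.9353 | tΔX 2.0000 tΔY 1.1547
    t=0.9000 [x] (0,5) — stop
  → r_2 = 0.9000
beam 3: φ=45°, α=165°
  cosα=-0.9659 sinα=0.2588 | (1,5) | tMaxX 0.4659 tMaxY 3.1296 | tΔX 1.0353 tΔY 3.8637
    t=0.4659 [x] (0,5) — stop
  → r_3 = 0.4659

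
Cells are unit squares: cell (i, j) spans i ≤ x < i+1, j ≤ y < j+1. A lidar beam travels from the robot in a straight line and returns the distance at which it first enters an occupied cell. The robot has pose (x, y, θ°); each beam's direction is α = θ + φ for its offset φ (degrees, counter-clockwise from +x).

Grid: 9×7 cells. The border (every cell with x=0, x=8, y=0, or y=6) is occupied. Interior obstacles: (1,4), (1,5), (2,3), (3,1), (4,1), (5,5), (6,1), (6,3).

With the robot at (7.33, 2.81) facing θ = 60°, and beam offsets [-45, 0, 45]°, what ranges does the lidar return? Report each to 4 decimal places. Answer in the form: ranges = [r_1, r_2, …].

beam 1: φ=-45°, α=15°
  direction (0.9659, 0.2588); cell (7,2); t to first gridline: x 0.6936, y 0.7341 (then +1.0353 / +3.8637)
    (8,2) via x @ 0.6936  # hit
  → r_1 = 0.6936
beam 2: φ=0°, α=60°
  direction (0.5000, 0.8660); cell (7,2); t to first gridline: x 1.3400, y 0.2194 (then +2.0000 / +1.1547)
    (7,3) via y @ 0.2194
    (8,3) via x @ 1.3400  # hit
  → r_2 = 1.3400
beam 3: φ=45°, α=105°
  direction (-0.2588, 0.9659); cell (7,2); t to first gridline: x 1.2750, y 0.1967 (then +3.8637 / +1.0353)
    (7,3) via y @ 0.1967
    (7,4) via y @ 1.2320
    (6,4) via x @ 1.2750
    (6,5) via y @ 2.2673
    (6,6) via y @ 3.3025  # hit
  → r_3 = 3.3025

ranges = [0.6936, 1.3400, 3.3025]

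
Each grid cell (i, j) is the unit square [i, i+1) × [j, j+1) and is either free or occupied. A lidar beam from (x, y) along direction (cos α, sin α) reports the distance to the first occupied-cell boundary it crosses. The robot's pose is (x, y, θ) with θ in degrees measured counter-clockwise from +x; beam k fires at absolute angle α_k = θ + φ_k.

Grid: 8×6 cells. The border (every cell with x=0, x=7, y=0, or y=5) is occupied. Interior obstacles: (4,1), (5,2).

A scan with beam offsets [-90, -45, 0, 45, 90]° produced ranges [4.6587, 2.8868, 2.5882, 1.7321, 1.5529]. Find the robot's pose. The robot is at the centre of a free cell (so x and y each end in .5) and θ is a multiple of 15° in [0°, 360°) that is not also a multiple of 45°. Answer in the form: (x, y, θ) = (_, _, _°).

Candidates: 22 free-cell centres × 16 headings = 352 poses. Raycast each; keep the one whose scan matches to 4 dp.
  (4.5, 4.5, 240°): beam 1 = 1.0000 ≠ 4.6587 ✗
  (6.5, 1.5, 300°): beam 1 = 1.0000 ≠ 4.6587 ✗
  (3.5, 2.5, 75°): beam 1 = 1.5529 ≠ 4.6587 ✗
  (1.5, 3.5, 210°): beam 1 = 1.0000 ≠ 4.6587 ✗
  …
  (2.5, 2.5, 105°): r_1=4.6587, r_2=2.8868, r_3=2.5882, r_4=1.7321, r_5=1.5529 — all match ✓
No second candidate reproduces the full scan.

(x, y, θ) = (2.5, 2.5, 105°)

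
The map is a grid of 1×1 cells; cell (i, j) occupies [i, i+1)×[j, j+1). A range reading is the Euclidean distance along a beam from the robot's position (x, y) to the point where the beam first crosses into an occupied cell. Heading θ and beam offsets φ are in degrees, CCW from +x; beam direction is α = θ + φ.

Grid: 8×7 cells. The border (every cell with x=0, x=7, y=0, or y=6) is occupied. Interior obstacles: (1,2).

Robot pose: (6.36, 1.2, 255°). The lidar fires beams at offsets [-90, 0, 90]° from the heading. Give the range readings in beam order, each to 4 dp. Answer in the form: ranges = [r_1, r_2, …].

ranges = [4.5138, 0.2071, 0.6626]

beam 1: φ=-90°, α=165°
  direction (-0.9659, 0.2588); cell (6,1); t to first gridline: x 0.3727, y 3.0910 (then +1.0353 / +3.8637)
    (5,1) via x @ 0.3727
    (4,1) via x @ 1.4080
    (3,1) via x @ 2.4433
    (3,2) via y @ 3.0910
    (2,2) via x @ 3.4785
    (1,2) via x @ 4.5138  # hit
  → r_1 = 4.5138
beam 2: φ=0°, α=255°
  direction (-0.2588, -0.9659); cell (6,1); t to first gridline: x 1.3909, y 0.2071 (then +3.8637 / +1.0353)
    (6,0) via y @ 0.2071  # hit
  → r_2 = 0.2071
beam 3: φ=90°, α=345°
  direction (0.9659, -0.2588); cell (6,1); t to first gridline: x 0.6626, y 0.7727 (then +1.0353 / +3.8637)
    (7,1) via x @ 0.6626  # hit
  → r_3 = 0.6626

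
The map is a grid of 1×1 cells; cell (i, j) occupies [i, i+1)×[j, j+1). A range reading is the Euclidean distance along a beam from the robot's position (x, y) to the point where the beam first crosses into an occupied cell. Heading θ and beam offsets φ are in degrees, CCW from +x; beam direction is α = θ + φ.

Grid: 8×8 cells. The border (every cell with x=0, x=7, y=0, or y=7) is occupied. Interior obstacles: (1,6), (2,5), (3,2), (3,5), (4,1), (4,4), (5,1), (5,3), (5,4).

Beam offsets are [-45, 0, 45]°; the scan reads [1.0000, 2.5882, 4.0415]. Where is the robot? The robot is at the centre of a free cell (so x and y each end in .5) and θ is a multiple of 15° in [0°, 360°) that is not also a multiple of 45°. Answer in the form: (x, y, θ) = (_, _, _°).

The pose lattice has 27·16 = 432 candidates. Test each by forward raycasting.
  (3.5, 6.5, 300°): beam 1 = 0.5176 ≠ 1.0000 ✗
  (6.5, 5.5, 240°): beam 1 = 1.9319 ≠ 1.0000 ✗
  (4.5, 5.5, 75°): beam 1 = 2.8868 ≠ 1.0000 ✗
  (2.5, 4.5, 15°): beam 1 = 2.8868 ≠ 1.0000 ✗
  …
  (3.5, 4.5, 195°): r_1=1.0000, r_2=2.5882, r_3=4.0415 — all match ✓
No second candidate reproduces the full scan.

(x, y, θ) = (3.5, 4.5, 195°)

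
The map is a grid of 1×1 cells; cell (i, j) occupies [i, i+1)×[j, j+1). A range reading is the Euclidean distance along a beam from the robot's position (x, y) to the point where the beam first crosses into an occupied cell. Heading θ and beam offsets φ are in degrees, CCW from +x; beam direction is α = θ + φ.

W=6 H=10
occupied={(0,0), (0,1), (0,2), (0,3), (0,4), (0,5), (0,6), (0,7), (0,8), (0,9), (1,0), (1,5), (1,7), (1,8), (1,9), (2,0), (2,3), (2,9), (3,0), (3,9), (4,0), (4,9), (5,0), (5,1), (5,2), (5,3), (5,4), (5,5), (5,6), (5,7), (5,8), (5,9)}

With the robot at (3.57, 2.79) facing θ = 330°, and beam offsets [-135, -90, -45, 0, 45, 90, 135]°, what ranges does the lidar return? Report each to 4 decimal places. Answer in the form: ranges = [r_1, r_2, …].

ranges = [2.6607, 2.0669, 1.8531, 1.6512, 1.4804, 2.8600, 6.0660]

beam 1: φ=-135°, α=195°
  d=(-0.9659,-0.2588)  start (3,2)  tX=0.5901 tY=3.0523  stride 1/|dx|=1.0353 1/|dy|=3.8637
    cross x-line → (2,2), t=0.5901
    cross x-line → (1,2), t=1.6254
    cross x-line → (0,2), t=2.6607 (wall)
  → r_1 = 2.6607
beam 2: φ=-90°, α=240°
  d=(-0.5000,-0.8660)  start (3,2)  tX=1.1400 tY=0.9122  stride 1/|dx|=2.0000 1/|dy|=1.1547
    cross y-line → (3,1), t=0.9122
    cross x-line → (2,1), t=1.1400
    cross y-line → (2,0), t=2.0669 (wall)
  → r_2 = 2.0669
beam 3: φ=-45°, α=285°
  d=(0.2588,-0.9659)  start (3,2)  tX=1.6614 tY=0.8179  stride 1/|dx|=3.8637 1/|dy|=1.0353
    cross y-line → (3,1), t=0.8179
    cross x-line → (4,1), t=1.6614
    cross y-line → (4,0), t=1.8531 (wall)
  → r_3 = 1.8531
beam 4: φ=0°, α=330°
  d=(0.8660,-0.5000)  start (3,2)  tX=0.4965 tY=1.5800  stride 1/|dx|=1.1547 1/|dy|=2.0000
    cross x-line → (4,2), t=0.4965
    cross y-line → (4,1), t=1.5800
    cross x-line → (5,1), t=1.6512 (wall)
  → r_4 = 1.6512
beam 5: φ=45°, α=15°
  d=(0.9659,0.2588)  start (3,2)  tX=0.4452 tY=0.8114  stride 1/|dx|=1.0353 1/|dy|=3.8637
    cross x-line → (4,2), t=0.4452
    cross y-line → (4,3), t=0.8114
    cross x-line → (5,3), t=1.4804 (wall)
  → r_5 = 1.4804
beam 6: φ=90°, α=60°
  d=(0.5000,0.8660)  start (3,2)  tX=0.8600 tY=0.2425  stride 1/|dx|=2.0000 1/|dy|=1.1547
    cross y-line → (3,3), t=0.2425
    cross x-line → (4,3), t=0.8600
    cross y-line → (4,4), t=1.3972
    cross y-line → (4,5), t=2.5519
    cross x-line → (5,5), t=2.8600 (wall)
  → r_6 = 2.8600
beam 7: φ=135°, α=105°
  d=(-0.2588,0.9659)  start (3,2)  tX=2.2023 tY=0.2174  stride 1/|dx|=3.8637 1/|dy|=1.0353
    cross y-line → (3,3), t=0.2174
    cross y-line → (3,4), t=1.2527
    cross x-line → (2,4), t=2.2023
    cross y-line → (2,5), t=2.2880
    cross y-line → (2,6), t=3.3232
    cross y-line → (2,7), t=4.3585
    cross y-line → (2,8), t=5.3938
    cross x-line → (1,8), t=6.0660 (wall)
  → r_7 = 6.0660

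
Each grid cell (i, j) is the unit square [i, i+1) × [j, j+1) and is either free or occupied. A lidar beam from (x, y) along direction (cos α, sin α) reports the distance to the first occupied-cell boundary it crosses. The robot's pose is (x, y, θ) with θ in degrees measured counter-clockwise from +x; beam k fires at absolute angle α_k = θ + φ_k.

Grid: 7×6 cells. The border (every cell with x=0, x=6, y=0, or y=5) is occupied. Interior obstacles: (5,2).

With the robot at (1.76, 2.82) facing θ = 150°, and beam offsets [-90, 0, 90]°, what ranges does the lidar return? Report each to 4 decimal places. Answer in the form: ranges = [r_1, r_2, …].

beam 1: φ=-90°, α=60°
  dir = (cos 60°, sin 60°) = (0.5000, 0.8660); from cell (1,2)
  next x-line at t=0.4800, next y-line at t=0.2078; Δt_x=2.0000, Δt_y=1.1547
    y: enter (1,3) at t=0.2078
    x: enter (2,3) at t=0.4800
    y: enter (2,4) at t=1.3625
    x: enter (3,4) at t=2.4800
    y: enter (3,5) at t=2.5172 ← occupied
  → r_1 = 2.5172
beam 2: φ=0°, α=150°
  dir = (cos 150°, sin 150°) = (-0.8660, 0.5000); from cell (1,2)
  next x-line at t=0.8776, next y-line at t=0.3600; Δt_x=1.1547, Δt_y=2.0000
    y: enter (1,3) at t=0.3600
    x: enter (0,3) at t=0.8776 ← occupied
  → r_2 = 0.8776
beam 3: φ=90°, α=240°
  dir = (cos 240°, sin 240°) = (-0.5000, -0.8660); from cell (1,2)
  next x-line at t=1.5200, next y-line at t=0.9469; Δt_x=2.0000, Δt_y=1.1547
    y: enter (1,1) at t=0.9469
    x: enter (0,1) at t=1.5200 ← occupied
  → r_3 = 1.5200

ranges = [2.5172, 0.8776, 1.5200]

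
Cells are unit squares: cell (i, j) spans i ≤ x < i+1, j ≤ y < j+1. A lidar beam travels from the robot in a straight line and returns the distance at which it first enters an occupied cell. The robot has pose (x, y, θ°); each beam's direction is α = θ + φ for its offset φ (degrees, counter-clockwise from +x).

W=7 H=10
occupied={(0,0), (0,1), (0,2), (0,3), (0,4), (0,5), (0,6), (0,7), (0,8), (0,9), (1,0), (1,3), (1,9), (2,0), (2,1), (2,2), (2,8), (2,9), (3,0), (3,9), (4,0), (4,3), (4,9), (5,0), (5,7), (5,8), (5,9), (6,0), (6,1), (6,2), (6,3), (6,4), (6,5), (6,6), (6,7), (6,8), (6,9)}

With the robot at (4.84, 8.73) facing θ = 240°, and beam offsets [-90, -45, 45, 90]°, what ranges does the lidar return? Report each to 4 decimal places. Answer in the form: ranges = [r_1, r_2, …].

beam 1: φ=-90°, α=150°
  dir = (cos 150°, sin 150°) = (-0.8660, 0.5000); from cell (4,8)
  next x-line at t=0.9699, next y-line at t=0.5400; Δt_x=1.1547, Δt_y=2.0000
    y: enter (4,9) at t=0.5400 ← occupied
  → r_1 = 0.5400
beam 2: φ=-45°, α=195°
  dir = (cos 195°, sin 195°) = (-0.9659, -0.2588); from cell (4,8)
  next x-line at t=0.8696, next y-line at t=2.8205; Δt_x=1.0353, Δt_y=3.8637
    x: enter (3,8) at t=0.8696
    x: enter (2,8) at t=1.9049 ← occupied
  → r_2 = 1.9049
beam 3: φ=45°, α=285°
  dir = (cos 285°, sin 285°) = (0.2588, -0.9659); from cell (4,8)
  next x-line at t=0.6182, next y-line at t=0.7558; Δt_x=3.8637, Δt_y=1.0353
    x: enter (5,8) at t=0.6182 ← occupied
  → r_3 = 0.6182
beam 4: φ=90°, α=330°
  dir = (cos 330°, sin 330°) = (0.8660, -0.5000); from cell (4,8)
  next x-line at t=0.1848, next y-line at t=1.4600; Δt_x=1.1547, Δt_y=2.0000
    x: enter (5,8) at t=0.1848 ← occupied
  → r_4 = 0.1848

ranges = [0.5400, 1.9049, 0.6182, 0.1848]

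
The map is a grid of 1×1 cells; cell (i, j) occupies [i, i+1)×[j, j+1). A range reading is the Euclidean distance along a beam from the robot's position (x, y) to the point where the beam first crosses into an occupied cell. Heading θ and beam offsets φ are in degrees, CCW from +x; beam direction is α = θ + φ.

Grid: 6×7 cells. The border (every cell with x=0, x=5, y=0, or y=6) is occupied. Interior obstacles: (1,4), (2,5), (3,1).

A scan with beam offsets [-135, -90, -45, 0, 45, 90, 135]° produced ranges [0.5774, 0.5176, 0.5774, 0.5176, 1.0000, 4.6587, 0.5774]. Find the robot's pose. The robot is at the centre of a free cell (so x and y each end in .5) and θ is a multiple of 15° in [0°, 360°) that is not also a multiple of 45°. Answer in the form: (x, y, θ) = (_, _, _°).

Candidates: 17 free-cell centres × 16 headings = 272 poses. Raycast each; keep the one whose scan matches to 4 dp.
  (3.5, 3.5, 15°): beam 1 = 2.8868 ≠ 0.5774 ✗
  (2.5, 3.5, 75°): beam 1 = 1.7321 ≠ 0.5774 ✗
  (2.5, 1.5, 120°): beam 1 = 0.5176 ≠ 0.5774 ✗
  …
  (4.5, 1.5, 15°): r_1=0.5774, r_2=0.5176, r_3=0.5774, r_4=0.5176, r_5=1.0000, r_6=4.6587, r_7=0.5774 — all match ✓
No second candidate reproduces the full scan.

(x, y, θ) = (4.5, 1.5, 15°)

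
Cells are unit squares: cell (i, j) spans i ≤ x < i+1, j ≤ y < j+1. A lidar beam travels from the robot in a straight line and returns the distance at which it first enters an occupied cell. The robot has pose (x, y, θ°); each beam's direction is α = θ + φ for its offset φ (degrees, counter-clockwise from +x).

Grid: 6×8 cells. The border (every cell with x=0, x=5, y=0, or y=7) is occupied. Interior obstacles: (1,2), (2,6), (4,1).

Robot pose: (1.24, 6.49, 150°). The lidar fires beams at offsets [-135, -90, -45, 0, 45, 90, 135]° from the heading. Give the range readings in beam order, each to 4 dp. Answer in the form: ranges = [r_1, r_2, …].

beam 1: φ=-135°, α=15°
  cosα=0.9659 sinα=0.2588 | (1,6) | tMaxX 0.7868 tMaxY 1.9705 | tΔX 1.0353 tΔY 3.8637
    t=0.7868 [x] (2,6) — stop
  → r_1 = 0.7868
beam 2: φ=-90°, α=60°
  cosα=0.5000 sinα=0.8660 | (1,6) | tMaxX 1.5200 tMaxY 0.5889 | tΔX 2.0000 tΔY 1.1547
    t=0.5889 [y] (1,7) — stop
  → r_2 = 0.5889
beam 3: φ=-45°, α=105°
  cosα=-0.2588 sinα=0.9659 | (1,6) | tMaxX 0.9273 tMaxY 0.5280 | tΔX 3.8637 tΔY 1.0353
    t=0.5280 [y] (1,7) — stop
  → r_3 = 0.5280
beam 4: φ=0°, α=150°
  cosα=-0.8660 sinα=0.5000 | (1,6) | tMaxX 0.2771 tMaxY 1.0200 | tΔX 1.1547 tΔY 2.0000
    t=0.2771 [x] (0,6) — stop
  → r_4 = 0.2771
beam 5: φ=45°, α=195°
  cosα=-0.9659 sinα=-0.2588 | (1,6) | tMaxX 0.2485 tMaxY 1.8932 | tΔX 1.0353 tΔY 3.8637
    t=0.2485 [x] (0,6) — stop
  → r_5 = 0.2485
beam 6: φ=90°, α=240°
  cosα=-0.5000 sinα=-0.8660 | (1,6) | tMaxX 0.4800 tMaxY 0.5658 | tΔX 2.0000 tΔY 1.1547
    t=0.4800 [x] (0,6) — stop
  → r_6 = 0.4800
beam 7: φ=135°, α=285°
  cosα=0.2588 sinα=-0.9659 | (1,6) | tMaxX 2.9364 tMaxY 0.5073 | tΔX 3.8637 tΔY 1.0353
    t=0.5073 [y] (1,5)
    t=1.5426 [y] (1,4)
    t=2.5778 [y] (1,3)
    t=2.9364 [x] (2,3)
    t=3.6131 [y] (2,2)
    t=4.6484 [y] (2,1)
    t=5.6837 [y] (2,0) — stop
  → r_7 = 5.6837

ranges = [0.7868, 0.5889, 0.5280, 0.2771, 0.2485, 0.4800, 5.6837]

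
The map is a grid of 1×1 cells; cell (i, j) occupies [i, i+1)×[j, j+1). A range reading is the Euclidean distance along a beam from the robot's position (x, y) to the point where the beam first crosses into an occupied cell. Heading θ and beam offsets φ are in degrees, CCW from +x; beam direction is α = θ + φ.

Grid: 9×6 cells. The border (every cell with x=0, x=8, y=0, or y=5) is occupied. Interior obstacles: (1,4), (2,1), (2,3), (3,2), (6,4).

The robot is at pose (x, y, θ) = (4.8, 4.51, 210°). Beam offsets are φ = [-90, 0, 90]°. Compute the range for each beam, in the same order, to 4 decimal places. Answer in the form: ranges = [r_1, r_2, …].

ranges = [0.5658, 2.0785, 4.0530]

beam 1: φ=-90°, α=120°
  cosα=-0.5000 sinα=0.8660 | (4,4) | tMaxX 1.6000 tMaxY 0.5658 | tΔX 2.0000 tΔY 1.1547
    t=0.5658 [y] (4,5) — stop
  → r_1 = 0.5658
beam 2: φ=0°, α=210°
  cosα=-0.8660 sinα=-0.5000 | (4,4) | tMaxX 0.9238 tMaxY 1.0200 | tΔX 1.1547 tΔY 2.0000
    t=0.9238 [x] (3,4)
    t=1.0200 [y] (3,3)
    t=2.0785 [x] (2,3) — stop
  → r_2 = 2.0785
beam 3: φ=90°, α=300°
  cosα=0.5000 sinα=-0.8660 | (4,4) | tMaxX 0.4000 tMaxY 0.5889 | tΔX 2.0000 tΔY 1.1547
    t=0.4000 [x] (5,4)
    t=0.5889 [y] (5,3)
    t=1.7436 [y] (5,2)
    t=2.4000 [x] (6,2)
    t=2.8983 [y] (6,1)
    t=4.0530 [y] (6,0) — stop
  → r_3 = 4.0530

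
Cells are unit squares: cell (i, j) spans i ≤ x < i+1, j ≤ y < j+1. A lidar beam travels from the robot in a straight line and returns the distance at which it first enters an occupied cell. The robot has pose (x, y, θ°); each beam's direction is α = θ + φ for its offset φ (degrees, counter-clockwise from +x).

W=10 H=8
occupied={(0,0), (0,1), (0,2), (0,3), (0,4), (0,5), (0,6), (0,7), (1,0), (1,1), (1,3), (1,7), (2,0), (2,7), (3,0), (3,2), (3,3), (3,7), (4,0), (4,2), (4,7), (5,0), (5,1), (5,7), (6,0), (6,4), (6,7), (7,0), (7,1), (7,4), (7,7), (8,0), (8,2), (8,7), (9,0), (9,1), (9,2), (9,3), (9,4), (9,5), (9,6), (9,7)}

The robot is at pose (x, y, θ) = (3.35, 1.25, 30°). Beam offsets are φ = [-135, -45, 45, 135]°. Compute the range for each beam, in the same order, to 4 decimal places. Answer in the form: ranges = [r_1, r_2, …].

beam 1: φ=-135°, α=255°
  dir = (cos 255°, sin 255°) = (-0.2588, -0.9659); from cell (3,1)
  next x-line at t=1.3523, next y-line at t=0.2588; Δt_x=3.8637, Δt_y=1.0353
    y: enter (3,0) at t=0.2588 ← occupied
  → r_1 = 0.2588
beam 2: φ=-45°, α=345°
  dir = (cos 345°, sin 345°) = (0.9659, -0.2588); from cell (3,1)
  next x-line at t=0.6729, next y-line at t=0.9659; Δt_x=1.0353, Δt_y=3.8637
    x: enter (4,1) at t=0.6729
    y: enter (4,0) at t=0.9659 ← occupied
  → r_2 = 0.9659
beam 3: φ=45°, α=75°
  dir = (cos 75°, sin 75°) = (0.2588, 0.9659); from cell (3,1)
  next x-line at t=2.5114, next y-line at t=0.7765; Δt_x=3.8637, Δt_y=1.0353
    y: enter (3,2) at t=0.7765 ← occupied
  → r_3 = 0.7765
beam 4: φ=135°, α=165°
  dir = (cos 165°, sin 165°) = (-0.9659, 0.2588); from cell (3,1)
  next x-line at t=0.3623, next y-line at t=2.8978; Δt_x=1.0353, Δt_y=3.8637
    x: enter (2,1) at t=0.3623
    x: enter (1,1) at t=1.3976 ← occupied
  → r_4 = 1.3976

ranges = [0.2588, 0.9659, 0.7765, 1.3976]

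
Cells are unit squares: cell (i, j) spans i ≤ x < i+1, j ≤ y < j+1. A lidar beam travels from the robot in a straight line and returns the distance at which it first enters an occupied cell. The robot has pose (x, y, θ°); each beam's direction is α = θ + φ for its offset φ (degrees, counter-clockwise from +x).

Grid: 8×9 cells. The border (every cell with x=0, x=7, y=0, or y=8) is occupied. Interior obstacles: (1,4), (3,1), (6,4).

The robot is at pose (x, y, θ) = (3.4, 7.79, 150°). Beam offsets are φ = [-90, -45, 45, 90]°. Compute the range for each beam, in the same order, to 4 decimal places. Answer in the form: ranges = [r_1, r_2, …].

beam 1: φ=-90°, α=60°
  direction (0.5000, 0.8660); cell (3,7); t to first gridline: x 1.2000, y 0.2425 (then +2.0000 / +1.1547)
    (3,8) via y @ 0.2425  # hit
  → r_1 = 0.2425
beam 2: φ=-45°, α=105°
  direction (-0.2588, 0.9659); cell (3,7); t to first gridline: x 1.5455, y 0.2174 (then +3.8637 / +1.0353)
    (3,8) via y @ 0.2174  # hit
  → r_2 = 0.2174
beam 3: φ=45°, α=195°
  direction (-0.9659, -0.2588); cell (3,7); t to first gridline: x 0.4141, y 3.0523 (then +1.0353 / +3.8637)
    (2,7) via x @ 0.4141
    (1,7) via x @ 1.4494
    (0,7) via x @ 2.4847  # hit
  → r_3 = 2.4847
beam 4: φ=90°, α=240°
  direction (-0.5000, -0.8660); cell (3,7); t to first gridline: x 0.8000, y 0.9122 (then +2.0000 / +1.1547)
    (2,7) via x @ 0.8000
    (2,6) via y @ 0.9122
    (2,5) via y @ 2.0669
    (1,5) via x @ 2.8000
    (1,4) via y @ 3.2216  # hit
  → r_4 = 3.2216

ranges = [0.2425, 0.2174, 2.4847, 3.2216]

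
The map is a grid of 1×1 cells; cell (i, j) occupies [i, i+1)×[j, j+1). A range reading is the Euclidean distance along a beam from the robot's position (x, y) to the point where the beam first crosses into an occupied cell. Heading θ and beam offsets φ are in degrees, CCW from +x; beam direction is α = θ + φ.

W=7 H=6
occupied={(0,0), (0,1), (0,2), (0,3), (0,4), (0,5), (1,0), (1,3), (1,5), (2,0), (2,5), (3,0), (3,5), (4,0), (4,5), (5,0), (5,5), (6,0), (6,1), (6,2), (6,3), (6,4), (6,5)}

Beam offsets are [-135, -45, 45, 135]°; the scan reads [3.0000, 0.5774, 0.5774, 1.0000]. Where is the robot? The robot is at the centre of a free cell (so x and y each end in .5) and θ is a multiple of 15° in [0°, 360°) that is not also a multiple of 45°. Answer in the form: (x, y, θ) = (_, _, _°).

(x, y, θ) = (1.5, 2.5, 105°)

Enumerate (i+0.5, j+0.5, θ) over the 19 free cells and 16 admissible headings. For each, cast all 4 beams and compare to the given ranges.
  (3.5, 1.5, 330°): beam 1 = 1.9319 ≠ 3.0000 ✗
  (4.5, 1.5, 150°): beam 1 = 1.5529 ≠ 3.0000 ✗
  (5.5, 3.5, 165°): beam 1 = 0.5774 ≠ 3.0000 ✗
  (2.5, 4.5, 345°): beam 1 = 1.0000 ≠ 3.0000 ✗
  (4.5, 2.5, 240°): beam 1 = 2.5882 ≠ 3.0000 ✗
  …
  (1.5, 2.5, 105°): r_1=3.0000, r_2=0.5774, r_3=0.5774, r_4=1.0000 — all match ✓
No second candidate reproduces the full scan.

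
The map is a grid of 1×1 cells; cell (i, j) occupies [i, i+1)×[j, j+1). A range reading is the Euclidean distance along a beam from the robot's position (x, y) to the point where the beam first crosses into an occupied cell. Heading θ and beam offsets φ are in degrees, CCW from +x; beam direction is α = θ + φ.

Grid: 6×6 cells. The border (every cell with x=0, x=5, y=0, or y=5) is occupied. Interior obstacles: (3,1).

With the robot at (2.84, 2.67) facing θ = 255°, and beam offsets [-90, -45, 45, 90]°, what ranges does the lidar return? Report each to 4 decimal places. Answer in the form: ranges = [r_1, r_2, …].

beam 1: φ=-90°, α=165°
  dir = (cos 165°, sin 165°) = (-0.9659, 0.2588); from cell (2,2)
  next x-line at t=0.8696, next y-line at t=1.2750; Δt_x=1.0353, Δt_y=3.8637
    x: enter (1,2) at t=0.8696
    y: enter (1,3) at t=1.2750
    x: enter (0,3) at t=1.9049 ← occupied
  → r_1 = 1.9049
beam 2: φ=-45°, α=210°
  dir = (cos 210°, sin 210°) = (-0.8660, -0.5000); from cell (2,2)
  next x-line at t=0.9699, next y-line at t=1.3400; Δt_x=1.1547, Δt_y=2.0000
    x: enter (1,2) at t=0.9699
    y: enter (1,1) at t=1.3400
    x: enter (0,1) at t=2.1246 ← occupied
  → r_2 = 2.1246
beam 3: φ=45°, α=300°
  dir = (cos 300°, sin 300°) = (0.5000, -0.8660); from cell (2,2)
  next x-line at t=0.3200, next y-line at t=0.7736; Δt_x=2.0000, Δt_y=1.1547
    x: enter (3,2) at t=0.3200
    y: enter (3,1) at t=0.7736 ← occupied
  → r_3 = 0.7736
beam 4: φ=90°, α=345°
  dir = (cos 345°, sin 345°) = (0.9659, -0.2588); from cell (2,2)
  next x-line at t=0.1656, next y-line at t=2.5887; Δt_x=1.0353, Δt_y=3.8637
    x: enter (3,2) at t=0.1656
    x: enter (4,2) at t=1.2009
    x: enter (5,2) at t=2.2362 ← occupied
  → r_4 = 2.2362

ranges = [1.9049, 2.1246, 0.7736, 2.2362]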